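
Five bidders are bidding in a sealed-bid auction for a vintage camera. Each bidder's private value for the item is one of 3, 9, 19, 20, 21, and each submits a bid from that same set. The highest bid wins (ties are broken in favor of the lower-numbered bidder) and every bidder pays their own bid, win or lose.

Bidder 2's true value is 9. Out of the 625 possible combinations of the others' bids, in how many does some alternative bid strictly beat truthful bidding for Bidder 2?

617

Others bid (3, 3, 3, 19): truth gives -9; bid 3 gives -3 > -9. Violating.
Others bid (3, 3, 3, 20): truth gives -9; bid 3 gives -3 > -9. Violating.
Others bid (3, 3, 3, 21): truth gives -9; bid 3 gives -3 > -9. Violating.
Others bid (3, 3, 9, 19): truth gives -9; bid 3 gives -3 > -9. Violating.
Others bid (3, 3, 3, 3): truth gives 0; no alternative beats it.
Others bid (3, 3, 3, 9): truth gives 0; no alternative beats it.
(Checking all 625 profiles: 617 have a profitable deviation, 8 do not.)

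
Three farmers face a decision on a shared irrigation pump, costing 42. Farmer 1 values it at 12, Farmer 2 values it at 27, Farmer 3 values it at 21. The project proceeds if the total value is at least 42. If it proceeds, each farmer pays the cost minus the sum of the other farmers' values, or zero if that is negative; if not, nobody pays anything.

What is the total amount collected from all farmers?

12

Total value 60 ≥ cost 42, so it is built.
Farmer 1: others sum to 48; max(0, 42 - 48) = 0.
Farmer 2: others sum to 33; max(0, 42 - 33) = 9.
Farmer 3: others sum to 39; max(0, 42 - 39) = 3.
Total collected = 0 + 9 + 3 = 12.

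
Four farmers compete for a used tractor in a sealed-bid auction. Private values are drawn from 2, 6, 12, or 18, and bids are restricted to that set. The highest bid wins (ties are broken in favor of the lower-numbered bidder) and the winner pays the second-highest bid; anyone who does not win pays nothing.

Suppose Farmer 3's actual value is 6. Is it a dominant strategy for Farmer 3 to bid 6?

Check each profile of the others' bids and compare truth against every alternative bid.
Others bid (2, 2, 2): truth gives 4, best alternative gives 4.
Others bid (2, 2, 6): truth gives 0, best alternative gives 0.
Others bid (2, 2, 12): truth gives 0, best alternative gives 0.
Others bid (2, 2, 18): truth gives 0, best alternative gives 0.
Others bid (2, 6, 2): truth gives 0, best alternative gives 0.
Others bid (2, 6, 6): truth gives 0, best alternative gives 0.
(Remaining 58 profiles checked similarly; truth is weakly best in each.)
In every case the truthful bid is at least as good as any alternative, so it is a dominant strategy.

Yes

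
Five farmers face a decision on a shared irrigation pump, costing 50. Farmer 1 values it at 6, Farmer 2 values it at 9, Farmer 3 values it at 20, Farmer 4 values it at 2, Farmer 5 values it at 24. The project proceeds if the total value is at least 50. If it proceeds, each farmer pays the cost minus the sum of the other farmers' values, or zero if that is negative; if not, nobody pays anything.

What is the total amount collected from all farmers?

Total value 61 ≥ cost 50, so it is built.
Farmer 1: others sum to 55; max(0, 50 - 55) = 0.
Farmer 2: others sum to 52; max(0, 50 - 52) = 0.
Farmer 3: others sum to 41; max(0, 50 - 41) = 9.
Farmer 4: others sum to 59; max(0, 50 - 59) = 0.
Farmer 5: others sum to 37; max(0, 50 - 37) = 13.
Total collected = 0 + 0 + 9 + 0 + 13 = 22.

22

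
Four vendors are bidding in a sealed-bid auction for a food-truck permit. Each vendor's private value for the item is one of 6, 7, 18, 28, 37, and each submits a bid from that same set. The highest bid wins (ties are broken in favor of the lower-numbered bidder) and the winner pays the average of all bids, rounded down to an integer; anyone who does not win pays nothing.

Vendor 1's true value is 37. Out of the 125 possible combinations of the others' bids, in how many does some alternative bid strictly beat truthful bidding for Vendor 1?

64

Others bid (6, 6, 6): truth gives 24; bid 6 gives 31 > 24. Violating.
Others bid (6, 6, 7): truth gives 23; bid 7 gives 31 > 23. Violating.
Others bid (6, 6, 18): truth gives 21; bid 18 gives 25 > 21. Violating.
Others bid (6, 6, 28): truth gives 18; bid 28 gives 20 > 18. Violating.
Others bid (6, 6, 37): truth gives 16; no alternative beats it.
Others bid (6, 7, 37): truth gives 16; no alternative beats it.
(Checking all 125 profiles: 64 have a profitable deviation, 61 do not.)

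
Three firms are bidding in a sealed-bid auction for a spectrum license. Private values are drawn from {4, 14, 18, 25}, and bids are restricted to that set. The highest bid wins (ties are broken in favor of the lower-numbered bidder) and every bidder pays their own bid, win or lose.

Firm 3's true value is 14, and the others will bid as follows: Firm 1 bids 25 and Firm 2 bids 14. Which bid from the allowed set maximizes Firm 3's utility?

4

Bid 4: loses but pays 4, utility -4.
Bid 14: loses but pays 14, utility -14.
Bid 18: loses but pays 18, utility -18.
Bid 25: loses but pays 25, utility -25.
The best choice is 4 with utility -4.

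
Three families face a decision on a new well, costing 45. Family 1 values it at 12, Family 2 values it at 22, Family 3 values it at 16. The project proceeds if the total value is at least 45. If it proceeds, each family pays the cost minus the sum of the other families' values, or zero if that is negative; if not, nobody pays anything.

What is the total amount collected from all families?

Total value 50 ≥ cost 45, so it is built.
Family 1: others sum to 38; max(0, 45 - 38) = 7.
Family 2: others sum to 28; max(0, 45 - 28) = 17.
Family 3: others sum to 34; max(0, 45 - 34) = 11.
Total collected = 7 + 17 + 11 = 35.

35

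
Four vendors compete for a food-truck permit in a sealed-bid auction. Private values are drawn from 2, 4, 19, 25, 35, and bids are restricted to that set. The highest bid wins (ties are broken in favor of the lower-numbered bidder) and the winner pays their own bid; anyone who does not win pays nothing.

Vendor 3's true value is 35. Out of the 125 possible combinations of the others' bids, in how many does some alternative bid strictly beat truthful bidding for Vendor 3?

36

Others bid (2, 2, 2): truth gives 0; bid 4 gives 31 > 0. Violating.
Others bid (2, 2, 4): truth gives 0; bid 4 gives 31 > 0. Violating.
Others bid (2, 2, 19): truth gives 0; bid 19 gives 16 > 0. Violating.
Others bid (2, 2, 25): truth gives 0; bid 25 gives 10 > 0. Violating.
Others bid (2, 2, 35): truth gives 0; no alternative beats it.
Others bid (2, 4, 35): truth gives 0; no alternative beats it.
(Checking all 125 profiles: 36 have a profitable deviation, 89 do not.)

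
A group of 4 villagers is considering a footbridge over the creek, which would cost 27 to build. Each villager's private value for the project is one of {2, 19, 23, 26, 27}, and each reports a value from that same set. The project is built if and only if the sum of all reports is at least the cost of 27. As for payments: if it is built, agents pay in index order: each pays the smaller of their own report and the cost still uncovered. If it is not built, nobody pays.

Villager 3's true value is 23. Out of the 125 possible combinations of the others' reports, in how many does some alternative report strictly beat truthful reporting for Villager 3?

Others report (2, 2, 19): truth gives 0; report 19 gives 4 > 0. Violating.
Others report (2, 2, 23): truth gives 0; report 2 gives 21 > 0. Violating.
Others report (2, 2, 26): truth gives 0; report 2 gives 21 > 0. Violating.
Others report (2, 2, 27): truth gives 0; report 2 gives 21 > 0. Violating.
Others report (2, 2, 2): truth gives 0; no alternative beats it.
Others report (2, 19, 2): truth gives 17; no alternative beats it.
(Checking all 125 profiles: 12 have a profitable deviation, 113 do not.)

12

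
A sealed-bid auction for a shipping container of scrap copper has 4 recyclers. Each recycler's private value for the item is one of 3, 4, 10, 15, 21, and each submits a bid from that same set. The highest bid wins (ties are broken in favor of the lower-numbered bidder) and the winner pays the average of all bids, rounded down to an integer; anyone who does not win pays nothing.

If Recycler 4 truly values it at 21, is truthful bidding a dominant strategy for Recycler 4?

Consider the case where Recycler 1 bids 3, Recycler 2 bids 3 and Recycler 3 bids 3.
Truthful bid 21: wins, pays 7, utility 21 - 7 = 14.
Bid 4 instead: wins, pays 3, utility 21 - 3 = 18.
Since 18 > 14, bidding 4 is strictly better here, so truthful bidding is not dominant.

No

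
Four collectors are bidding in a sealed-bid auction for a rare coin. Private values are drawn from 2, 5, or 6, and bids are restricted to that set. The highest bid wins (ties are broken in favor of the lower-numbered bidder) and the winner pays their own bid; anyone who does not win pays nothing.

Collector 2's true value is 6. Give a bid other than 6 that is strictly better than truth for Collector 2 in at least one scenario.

5

Suppose Collector 1 bids 2, Collector 3 bids 2 and Collector 4 bids 2.
Bid 6: wins, pays 6, utility 6 - 6 = 0.
Bid 5: wins, pays 5, utility 6 - 5 = 1.
So bidding 5 beats truth here (1 > 0).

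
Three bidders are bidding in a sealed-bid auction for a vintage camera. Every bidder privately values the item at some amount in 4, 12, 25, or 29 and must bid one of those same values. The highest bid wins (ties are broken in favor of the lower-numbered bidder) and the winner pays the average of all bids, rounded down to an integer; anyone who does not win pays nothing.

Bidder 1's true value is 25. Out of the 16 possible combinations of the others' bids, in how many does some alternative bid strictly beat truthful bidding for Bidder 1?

8

Others bid (4, 4): truth gives 14; bid 4 gives 21 > 14. Violating.
Others bid (4, 12): truth gives 12; bid 12 gives 16 > 12. Violating.
Others bid (4, 29): truth gives 0; bid 29 gives 5 > 0. Violating.
Others bid (12, 4): truth gives 12; bid 12 gives 16 > 12. Violating.
Others bid (4, 25): truth gives 7; no alternative beats it.
Others bid (12, 25): truth gives 5; no alternative beats it.
(Checking all 16 profiles: 8 have a profitable deviation, 8 do not.)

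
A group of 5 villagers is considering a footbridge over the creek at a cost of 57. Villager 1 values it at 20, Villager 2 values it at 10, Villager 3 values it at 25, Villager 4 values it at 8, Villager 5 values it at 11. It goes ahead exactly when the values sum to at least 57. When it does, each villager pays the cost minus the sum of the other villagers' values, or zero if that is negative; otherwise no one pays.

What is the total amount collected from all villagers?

Total value 74 ≥ cost 57, so it is built.
Villager 1: others sum to 54; max(0, 57 - 54) = 3.
Villager 2: others sum to 64; max(0, 57 - 64) = 0.
Villager 3: others sum to 49; max(0, 57 - 49) = 8.
Villager 4: others sum to 66; max(0, 57 - 66) = 0.
Villager 5: others sum to 63; max(0, 57 - 63) = 0.
Total collected = 3 + 0 + 8 + 0 + 0 = 11.

11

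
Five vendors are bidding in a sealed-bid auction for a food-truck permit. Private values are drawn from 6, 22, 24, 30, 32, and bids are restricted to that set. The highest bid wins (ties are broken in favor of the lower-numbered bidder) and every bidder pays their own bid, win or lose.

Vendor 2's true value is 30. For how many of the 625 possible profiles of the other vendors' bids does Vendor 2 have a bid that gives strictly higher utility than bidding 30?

487

Others bid (6, 6, 6, 6): truth gives 0; bid 22 gives 8 > 0. Violating.
Others bid (6, 6, 6, 22): truth gives 0; bid 22 gives 8 > 0. Violating.
Others bid (6, 6, 6, 24): truth gives 0; bid 24 gives 6 > 0. Violating.
Others bid (6, 6, 6, 32): truth gives -30; bid 32 gives -2 > -30. Violating.
Others bid (6, 6, 6, 30): truth gives 0; no alternative beats it.
Others bid (6, 6, 22, 30): truth gives 0; no alternative beats it.
(Checking all 625 profiles: 487 have a profitable deviation, 138 do not.)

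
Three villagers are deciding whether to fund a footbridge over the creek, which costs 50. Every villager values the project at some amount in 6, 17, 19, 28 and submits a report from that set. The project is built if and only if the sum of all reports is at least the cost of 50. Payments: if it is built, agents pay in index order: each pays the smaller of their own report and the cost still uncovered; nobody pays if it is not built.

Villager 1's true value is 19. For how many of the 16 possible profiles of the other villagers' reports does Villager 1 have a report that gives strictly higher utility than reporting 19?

11

Others report (6, 28): truth gives 0; report 17 gives 2 > 0. Violating.
Others report (17, 17): truth gives 0; report 17 gives 2 > 0. Violating.
Others report (17, 19): truth gives 0; report 17 gives 2 > 0. Violating.
Others report (17, 28): truth gives 0; report 6 gives 13 > 0. Violating.
Others report (6, 6): truth gives 0; no alternative beats it.
Others report (6, 17): truth gives 0; no alternative beats it.
(Checking all 16 profiles: 11 have a profitable deviation, 5 do not.)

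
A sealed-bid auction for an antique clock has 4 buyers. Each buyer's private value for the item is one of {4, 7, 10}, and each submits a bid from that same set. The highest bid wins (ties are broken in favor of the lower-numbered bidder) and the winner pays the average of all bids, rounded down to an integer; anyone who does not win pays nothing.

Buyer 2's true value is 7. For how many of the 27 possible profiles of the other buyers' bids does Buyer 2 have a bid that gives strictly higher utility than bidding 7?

1

Others bid (7, 4, 4): truth gives 0; bid 10 gives 1 > 0. Violating.
Others bid (4, 4, 4): truth gives 3; no alternative beats it.
Others bid (4, 4, 7): truth gives 2; no alternative beats it.
(Checking all 27 profiles: 1 has a profitable deviation, 26 do not.)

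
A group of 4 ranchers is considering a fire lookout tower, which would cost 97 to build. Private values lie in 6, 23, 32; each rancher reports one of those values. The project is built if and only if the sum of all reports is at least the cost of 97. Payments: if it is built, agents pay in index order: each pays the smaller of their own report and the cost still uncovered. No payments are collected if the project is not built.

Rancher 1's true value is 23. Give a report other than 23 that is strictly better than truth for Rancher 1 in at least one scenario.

Suppose Rancher 2 reports 32, Rancher 3 reports 32 and Rancher 4 reports 32.
Report 23: project built, pays 23, utility 23 - 23 = 0.
Report 6: project built, pays 6, utility 23 - 6 = 17.
So reporting 6 beats truth here (17 > 0).

6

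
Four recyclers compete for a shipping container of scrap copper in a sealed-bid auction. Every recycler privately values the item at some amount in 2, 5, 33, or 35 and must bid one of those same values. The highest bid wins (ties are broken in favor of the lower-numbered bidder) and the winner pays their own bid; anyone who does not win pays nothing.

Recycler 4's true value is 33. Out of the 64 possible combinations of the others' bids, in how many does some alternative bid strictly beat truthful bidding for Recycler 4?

1

Others bid (2, 2, 2): truth gives 0; bid 5 gives 28 > 0. Violating.
Others bid (2, 2, 5): truth gives 0; no alternative beats it.
Others bid (2, 2, 33): truth gives 0; no alternative beats it.
(Checking all 64 profiles: 1 has a profitable deviation, 63 do not.)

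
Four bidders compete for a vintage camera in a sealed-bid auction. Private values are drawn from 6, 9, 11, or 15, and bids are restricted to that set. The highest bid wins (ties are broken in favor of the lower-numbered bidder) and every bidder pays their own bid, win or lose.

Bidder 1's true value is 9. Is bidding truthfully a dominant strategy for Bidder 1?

Consider the case where Bidder 2 bids 6, Bidder 3 bids 6 and Bidder 4 bids 6.
Truthful bid 9: wins, pays 9, utility 9 - 9 = 0.
Bid 6 instead: wins, pays 6, utility 9 - 6 = 3.
Since 3 > 0, bidding 6 is strictly better here, so truthful bidding is not dominant.

No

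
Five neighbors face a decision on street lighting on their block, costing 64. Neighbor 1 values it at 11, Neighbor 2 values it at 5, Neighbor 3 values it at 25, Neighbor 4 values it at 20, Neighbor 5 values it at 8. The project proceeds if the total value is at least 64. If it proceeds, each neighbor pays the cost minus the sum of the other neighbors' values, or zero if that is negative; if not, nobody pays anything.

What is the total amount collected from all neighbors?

44

Total value 69 ≥ cost 64, so it is built.
Neighbor 1: others sum to 58; max(0, 64 - 58) = 6.
Neighbor 2: others sum to 64; max(0, 64 - 64) = 0.
Neighbor 3: others sum to 44; max(0, 64 - 44) = 20.
Neighbor 4: others sum to 49; max(0, 64 - 49) = 15.
Neighbor 5: others sum to 61; max(0, 64 - 61) = 3.
Total collected = 6 + 0 + 20 + 15 + 3 = 44.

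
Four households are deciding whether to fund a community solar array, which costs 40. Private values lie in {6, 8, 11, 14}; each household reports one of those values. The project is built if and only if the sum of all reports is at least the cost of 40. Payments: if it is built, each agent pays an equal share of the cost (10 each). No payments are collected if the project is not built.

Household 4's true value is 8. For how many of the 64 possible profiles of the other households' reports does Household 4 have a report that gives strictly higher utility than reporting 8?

7

Others report (8, 11, 14): truth gives -2; report 6 gives 0 > -2. Violating.
Others report (8, 14, 11): truth gives -2; report 6 gives 0 > -2. Violating.
Others report (11, 8, 14): truth gives -2; report 6 gives 0 > -2. Violating.
Others report (11, 11, 11): truth gives -2; report 6 gives 0 > -2. Violating.
Others report (6, 6, 6): truth gives 0; no alternative beats it.
Others report (6, 6, 8): truth gives 0; no alternative beats it.
(Checking all 64 profiles: 7 have a profitable deviation, 57 do not.)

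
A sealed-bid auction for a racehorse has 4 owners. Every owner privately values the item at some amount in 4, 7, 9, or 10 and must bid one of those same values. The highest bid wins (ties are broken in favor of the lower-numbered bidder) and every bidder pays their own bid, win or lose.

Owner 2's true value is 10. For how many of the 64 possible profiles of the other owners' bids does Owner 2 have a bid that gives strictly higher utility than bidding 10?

34

Others bid (4, 4, 4): truth gives 0; bid 7 gives 3 > 0. Violating.
Others bid (4, 4, 7): truth gives 0; bid 7 gives 3 > 0. Violating.
Others bid (4, 4, 9): truth gives 0; bid 9 gives 1 > 0. Violating.
Others bid (4, 7, 4): truth gives 0; bid 7 gives 3 > 0. Violating.
Others bid (4, 4, 10): truth gives 0; no alternative beats it.
Others bid (4, 7, 10): truth gives 0; no alternative beats it.
(Checking all 64 profiles: 34 have a profitable deviation, 30 do not.)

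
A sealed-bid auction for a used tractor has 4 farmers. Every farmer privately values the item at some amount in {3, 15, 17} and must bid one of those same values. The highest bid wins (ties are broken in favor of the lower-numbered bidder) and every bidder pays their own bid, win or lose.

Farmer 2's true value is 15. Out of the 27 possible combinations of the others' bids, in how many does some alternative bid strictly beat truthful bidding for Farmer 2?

Others bid (3, 3, 17): truth gives -15; bid 17 gives -2 > -15. Violating.
Others bid (3, 15, 17): truth gives -15; bid 17 gives -2 > -15. Violating.
Others bid (3, 17, 3): truth gives -15; bid 17 gives -2 > -15. Violating.
Others bid (3, 17, 15): truth gives -15; bid 17 gives -2 > -15. Violating.
Others bid (3, 3, 3): truth gives 0; no alternative beats it.
Others bid (3, 3, 15): truth gives 0; no alternative beats it.
(Checking all 27 profiles: 23 have a profitable deviation, 4 do not.)

23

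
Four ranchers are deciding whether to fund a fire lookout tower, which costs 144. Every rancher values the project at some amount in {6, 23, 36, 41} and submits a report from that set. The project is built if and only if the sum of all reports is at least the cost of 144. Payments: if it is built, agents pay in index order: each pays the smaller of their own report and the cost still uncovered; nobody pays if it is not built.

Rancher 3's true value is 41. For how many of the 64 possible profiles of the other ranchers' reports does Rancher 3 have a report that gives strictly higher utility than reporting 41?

8

Others report (36, 36, 36): truth gives 0; report 36 gives 5 > 0. Violating.
Others report (36, 36, 41): truth gives 0; report 36 gives 5 > 0. Violating.
Others report (36, 41, 36): truth gives 0; report 36 gives 5 > 0. Violating.
Others report (36, 41, 41): truth gives 0; report 36 gives 5 > 0. Violating.
Others report (6, 6, 6): truth gives 0; no alternative beats it.
Others report (6, 6, 23): truth gives 0; no alternative beats it.
(Checking all 64 profiles: 8 have a profitable deviation, 56 do not.)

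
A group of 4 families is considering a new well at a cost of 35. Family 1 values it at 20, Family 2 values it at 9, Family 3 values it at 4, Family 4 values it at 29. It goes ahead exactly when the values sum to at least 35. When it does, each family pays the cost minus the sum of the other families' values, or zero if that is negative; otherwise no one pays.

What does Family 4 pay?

2

Total value 62 ≥ cost 35, so the project is built.
The other families' values sum to 33.
Cost minus that sum is 35 - 33 = 2.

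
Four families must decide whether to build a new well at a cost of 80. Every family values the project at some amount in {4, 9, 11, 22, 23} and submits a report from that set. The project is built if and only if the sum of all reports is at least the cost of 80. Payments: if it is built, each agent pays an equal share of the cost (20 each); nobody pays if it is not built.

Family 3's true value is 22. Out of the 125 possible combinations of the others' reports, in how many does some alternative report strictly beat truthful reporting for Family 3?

3

Others report (11, 23, 23): truth gives 0; report 23 gives 2 > 0. Violating.
Others report (23, 11, 23): truth gives 0; report 23 gives 2 > 0. Violating.
Others report (23, 23, 11): truth gives 0; report 23 gives 2 > 0. Violating.
Others report (4, 4, 4): truth gives 0; no alternative beats it.
Others report (4, 4, 9): truth gives 0; no alternative beats it.
(Checking all 125 profiles: 3 have a profitable deviation, 122 do not.)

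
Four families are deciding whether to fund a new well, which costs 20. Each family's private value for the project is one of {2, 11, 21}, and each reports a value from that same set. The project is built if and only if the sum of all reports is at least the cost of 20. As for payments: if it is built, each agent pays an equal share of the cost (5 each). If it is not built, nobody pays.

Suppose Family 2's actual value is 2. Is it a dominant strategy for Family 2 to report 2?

Yes

Check each profile of the others' reports and compare truth against every alternative report.
Others report (2, 2, 11): truth gives 0, best alternative gives -3.
Others report (2, 11, 2): truth gives 0, best alternative gives -3.
Others report (11, 2, 2): truth gives 0, best alternative gives -3.
Others report (2, 2, 21): truth gives -3, best alternative gives -3.
Others report (2, 11, 11): truth gives -3, best alternative gives -3.
Others report (2, 11, 21): truth gives -3, best alternative gives -3.
(Remaining 21 profiles checked similarly; truth is weakly best in each.)
In every case the truthful report is at least as good as any alternative, so it is a dominant strategy.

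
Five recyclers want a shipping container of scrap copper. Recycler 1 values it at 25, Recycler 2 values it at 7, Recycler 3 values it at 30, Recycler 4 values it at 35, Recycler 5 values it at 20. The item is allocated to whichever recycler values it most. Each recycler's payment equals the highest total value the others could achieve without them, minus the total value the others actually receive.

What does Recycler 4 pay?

30

Recycler 4 has the highest value and receives the item.
Without Recycler 4, the item would go to the next-highest value, 30, so the others could achieve 30.
With Recycler 4 present and winning, the others receive nothing, so their total is 0.
Payment = 30 - 0 = 30.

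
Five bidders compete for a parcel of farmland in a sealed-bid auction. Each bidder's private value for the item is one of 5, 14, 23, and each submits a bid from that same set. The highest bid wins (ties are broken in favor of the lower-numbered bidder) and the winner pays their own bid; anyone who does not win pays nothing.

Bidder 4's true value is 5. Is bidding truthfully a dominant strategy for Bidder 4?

Check each profile of the others' bids and compare truth against every alternative bid.
Others bid (5, 5, 5, 5): truth gives 0, best alternative gives -9.
Others bid (5, 5, 5, 14): truth gives 0, best alternative gives -9.
Others bid (5, 5, 5, 23): truth gives 0, best alternative gives 0.
Others bid (5, 5, 14, 5): truth gives 0, best alternative gives 0.
Others bid (5, 5, 14, 14): truth gives 0, best alternative gives 0.
Others bid (5, 5, 14, 23): truth gives 0, best alternative gives 0.
(Remaining 75 profiles checked similarly; truth is weakly best in each.)
In every case the truthful bid is at least as good as any alternative, so it is a dominant strategy.

Yes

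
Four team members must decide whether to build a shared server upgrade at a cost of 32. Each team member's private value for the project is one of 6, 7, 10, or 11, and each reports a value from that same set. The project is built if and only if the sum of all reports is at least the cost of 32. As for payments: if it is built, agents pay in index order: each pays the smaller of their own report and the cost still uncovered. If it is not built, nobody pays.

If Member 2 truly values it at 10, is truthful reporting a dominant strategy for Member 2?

Consider the case where Member 1 reports 6, Member 3 reports 10 and Member 4 reports 10.
Truthful report 10: project built, pays 10, utility 10 - 10 = 0.
Report 6 instead: project built, pays 6, utility 10 - 6 = 4.
Since 4 > 0, reporting 6 is strictly better here, so truthful reporting is not dominant.

No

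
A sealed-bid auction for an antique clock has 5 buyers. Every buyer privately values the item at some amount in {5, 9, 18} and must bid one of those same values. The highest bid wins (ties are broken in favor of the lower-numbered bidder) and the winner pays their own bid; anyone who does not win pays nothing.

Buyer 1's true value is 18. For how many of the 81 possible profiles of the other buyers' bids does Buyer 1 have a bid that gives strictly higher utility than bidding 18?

16

Others bid (5, 5, 5, 5): truth gives 0; bid 5 gives 13 > 0. Violating.
Others bid (5, 5, 5, 9): truth gives 0; bid 9 gives 9 > 0. Violating.
Others bid (5, 5, 9, 5): truth gives 0; bid 9 gives 9 > 0. Violating.
Others bid (5, 5, 9, 9): truth gives 0; bid 9 gives 9 > 0. Violating.
Others bid (5, 5, 5, 18): truth gives 0; no alternative beats it.
Others bid (5, 5, 9, 18): truth gives 0; no alternative beats it.
(Checking all 81 profiles: 16 have a profitable deviation, 65 do not.)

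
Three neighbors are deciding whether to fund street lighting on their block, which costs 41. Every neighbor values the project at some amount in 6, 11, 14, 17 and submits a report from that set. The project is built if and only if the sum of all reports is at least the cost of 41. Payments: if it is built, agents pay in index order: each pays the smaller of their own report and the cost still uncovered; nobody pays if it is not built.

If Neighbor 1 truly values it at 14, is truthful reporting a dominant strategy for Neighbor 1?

Consider the case where Neighbor 2 reports 14 and Neighbor 3 reports 17.
Truthful report 14: project built, pays 14, utility 14 - 14 = 0.
Report 11 instead: project built, pays 11, utility 14 - 11 = 3.
Since 3 > 0, reporting 11 is strictly better here, so truthful reporting is not dominant.

No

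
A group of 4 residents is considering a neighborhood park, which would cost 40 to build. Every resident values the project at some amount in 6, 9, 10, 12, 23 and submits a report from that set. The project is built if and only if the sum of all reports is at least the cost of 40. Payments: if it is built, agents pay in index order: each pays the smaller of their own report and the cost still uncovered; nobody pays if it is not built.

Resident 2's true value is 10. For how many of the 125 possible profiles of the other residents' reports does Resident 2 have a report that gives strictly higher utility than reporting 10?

Others report (6, 6, 23): truth gives 0; report 6 gives 4 > 0. Violating.
Others report (6, 9, 23): truth gives 0; report 6 gives 4 > 0. Violating.
Others report (6, 10, 23): truth gives 0; report 6 gives 4 > 0. Violating.
Others report (6, 12, 23): truth gives 0; report 6 gives 4 > 0. Violating.
Others report (6, 6, 6): truth gives 0; no alternative beats it.
Others report (6, 6, 9): truth gives 0; no alternative beats it.
(Checking all 125 profiles: 77 have a profitable deviation, 48 do not.)

77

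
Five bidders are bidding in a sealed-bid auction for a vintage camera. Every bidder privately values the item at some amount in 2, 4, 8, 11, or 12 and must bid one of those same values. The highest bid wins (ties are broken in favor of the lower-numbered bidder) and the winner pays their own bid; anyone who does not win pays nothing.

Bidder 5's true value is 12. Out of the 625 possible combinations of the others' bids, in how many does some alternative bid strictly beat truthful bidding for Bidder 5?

Others bid (2, 2, 2, 2): truth gives 0; bid 4 gives 8 > 0. Violating.
Others bid (2, 2, 2, 4): truth gives 0; bid 8 gives 4 > 0. Violating.
Others bid (2, 2, 2, 8): truth gives 0; bid 11 gives 1 > 0. Violating.
Others bid (2, 2, 4, 2): truth gives 0; bid 8 gives 4 > 0. Violating.
Others bid (2, 2, 2, 11): truth gives 0; no alternative beats it.
Others bid (2, 2, 2, 12): truth gives 0; no alternative beats it.
(Checking all 625 profiles: 81 have a profitable deviation, 544 do not.)

81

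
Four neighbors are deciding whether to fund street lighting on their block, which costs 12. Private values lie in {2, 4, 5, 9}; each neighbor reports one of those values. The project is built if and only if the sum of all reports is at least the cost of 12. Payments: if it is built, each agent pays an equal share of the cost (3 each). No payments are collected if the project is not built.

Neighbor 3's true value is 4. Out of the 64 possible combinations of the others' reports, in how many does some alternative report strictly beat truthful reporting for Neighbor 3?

1

Others report (2, 2, 2): truth gives 0; report 9 gives 1 > 0. Violating.
Others report (2, 2, 4): truth gives 1; no alternative beats it.
Others report (2, 2, 5): truth gives 1; no alternative beats it.
(Checking all 64 profiles: 1 has a profitable deviation, 63 do not.)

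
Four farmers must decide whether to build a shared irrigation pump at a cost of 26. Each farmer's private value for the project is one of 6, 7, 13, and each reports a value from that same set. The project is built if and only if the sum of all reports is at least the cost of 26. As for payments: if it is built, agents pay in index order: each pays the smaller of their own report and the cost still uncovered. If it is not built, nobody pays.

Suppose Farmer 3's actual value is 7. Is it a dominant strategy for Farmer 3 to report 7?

Consider the case where Farmer 1 reports 6, Farmer 2 reports 6 and Farmer 4 reports 13.
Truthful report 7: project built, pays 7, utility 7 - 7 = 0.
Report 6 instead: project built, pays 6, utility 7 - 6 = 1.
Since 1 > 0, reporting 6 is strictly better here, so truthful reporting is not dominant.

No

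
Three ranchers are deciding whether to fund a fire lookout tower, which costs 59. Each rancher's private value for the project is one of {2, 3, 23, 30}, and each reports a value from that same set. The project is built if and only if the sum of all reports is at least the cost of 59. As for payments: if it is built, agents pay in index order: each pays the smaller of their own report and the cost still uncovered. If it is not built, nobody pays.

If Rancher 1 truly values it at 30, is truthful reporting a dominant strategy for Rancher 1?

No

Consider the case where Rancher 2 reports 23 and Rancher 3 reports 23.
Truthful report 30: project built, pays 30, utility 30 - 30 = 0.
Report 23 instead: project built, pays 23, utility 30 - 23 = 7.
Since 7 > 0, reporting 23 is strictly better here, so truthful reporting is not dominant.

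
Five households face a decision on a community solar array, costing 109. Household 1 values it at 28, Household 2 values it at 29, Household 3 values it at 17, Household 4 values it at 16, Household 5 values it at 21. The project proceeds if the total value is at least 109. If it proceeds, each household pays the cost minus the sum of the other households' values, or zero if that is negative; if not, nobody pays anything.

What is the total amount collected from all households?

Total value 111 ≥ cost 109, so it is built.
Household 1: others sum to 83; max(0, 109 - 83) = 26.
Household 2: others sum to 82; max(0, 109 - 82) = 27.
Household 3: others sum to 94; max(0, 109 - 94) = 15.
Household 4: others sum to 95; max(0, 109 - 95) = 14.
Household 5: others sum to 90; max(0, 109 - 90) = 19.
Total collected = 26 + 27 + 15 + 14 + 19 = 101.

101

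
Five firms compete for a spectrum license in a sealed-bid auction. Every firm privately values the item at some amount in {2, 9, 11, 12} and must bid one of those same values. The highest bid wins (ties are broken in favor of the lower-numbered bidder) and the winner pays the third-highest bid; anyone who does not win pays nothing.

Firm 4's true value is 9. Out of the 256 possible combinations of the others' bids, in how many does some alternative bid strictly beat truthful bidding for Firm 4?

Others bid (2, 2, 2, 11): truth gives 0; bid 11 gives 7 > 0. Violating.
Others bid (2, 2, 2, 12): truth gives 0; bid 12 gives 7 > 0. Violating.
Others bid (2, 2, 9, 2): truth gives 0; bid 11 gives 7 > 0. Violating.
Others bid (2, 2, 11, 2): truth gives 0; bid 12 gives 7 > 0. Violating.
Others bid (2, 2, 2, 2): truth gives 7; no alternative beats it.
Others bid (2, 2, 2, 9): truth gives 7; no alternative beats it.
(Checking all 256 profiles: 8 have a profitable deviation, 248 do not.)

8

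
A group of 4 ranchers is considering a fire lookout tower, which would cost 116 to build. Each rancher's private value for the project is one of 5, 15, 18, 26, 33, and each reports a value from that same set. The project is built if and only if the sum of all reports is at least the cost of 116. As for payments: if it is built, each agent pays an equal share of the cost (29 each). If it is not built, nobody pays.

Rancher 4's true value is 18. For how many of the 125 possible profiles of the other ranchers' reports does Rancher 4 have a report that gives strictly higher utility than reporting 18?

1

Others report (33, 33, 33): truth gives -11; report 5 gives 0 > -11. Violating.
Others report (5, 5, 5): truth gives 0; no alternative beats it.
Others report (5, 5, 15): truth gives 0; no alternative beats it.
(Checking all 125 profiles: 1 has a profitable deviation, 124 do not.)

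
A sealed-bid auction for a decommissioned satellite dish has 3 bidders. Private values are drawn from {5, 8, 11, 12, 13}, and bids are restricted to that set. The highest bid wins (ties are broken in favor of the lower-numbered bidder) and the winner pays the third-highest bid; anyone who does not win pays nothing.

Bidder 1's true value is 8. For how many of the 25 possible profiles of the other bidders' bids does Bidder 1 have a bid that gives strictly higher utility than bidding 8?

Others bid (5, 11): truth gives 0; bid 11 gives 3 > 0. Violating.
Others bid (5, 12): truth gives 0; bid 12 gives 3 > 0. Violating.
Others bid (5, 13): truth gives 0; bid 13 gives 3 > 0. Violating.
Others bid (11, 5): truth gives 0; bid 11 gives 3 > 0. Violating.
Others bid (5, 5): truth gives 3; no alternative beats it.
Others bid (5, 8): truth gives 3; no alternative beats it.
(Checking all 25 profiles: 6 have a profitable deviation, 19 do not.)

6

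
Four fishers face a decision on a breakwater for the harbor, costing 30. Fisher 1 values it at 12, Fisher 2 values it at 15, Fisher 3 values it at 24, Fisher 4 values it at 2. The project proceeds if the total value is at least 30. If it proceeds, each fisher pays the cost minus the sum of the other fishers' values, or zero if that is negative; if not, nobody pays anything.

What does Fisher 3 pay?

1

Total value 53 ≥ cost 30, so the project is built.
The other fishers' values sum to 29.
Cost minus that sum is 30 - 29 = 1.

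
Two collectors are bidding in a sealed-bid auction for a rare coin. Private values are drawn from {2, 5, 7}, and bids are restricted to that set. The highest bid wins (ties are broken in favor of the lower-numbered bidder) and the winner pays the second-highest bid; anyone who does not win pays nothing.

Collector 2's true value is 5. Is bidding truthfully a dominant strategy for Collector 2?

Yes

Check each profile of the others' bids and compare truth against every alternative bid.
Others bid (2): truth gives 3, best alternative gives 3.
Others bid (5): truth gives 0, best alternative gives 0.
Others bid (7): truth gives 0, best alternative gives 0.
In every case the truthful bid is at least as good as any alternative, so it is a dominant strategy.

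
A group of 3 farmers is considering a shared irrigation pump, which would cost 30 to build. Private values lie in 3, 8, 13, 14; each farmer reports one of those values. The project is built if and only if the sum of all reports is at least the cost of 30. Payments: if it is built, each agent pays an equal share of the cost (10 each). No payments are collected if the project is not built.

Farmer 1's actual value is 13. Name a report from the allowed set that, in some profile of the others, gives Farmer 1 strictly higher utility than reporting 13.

Suppose Farmer 2 reports 3 and Farmer 3 reports 13.
Report 13: project not built, utility 0.
Report 14: project built, pays 10, utility 13 - 10 = 3.
So reporting 14 beats truth here (3 > 0).

14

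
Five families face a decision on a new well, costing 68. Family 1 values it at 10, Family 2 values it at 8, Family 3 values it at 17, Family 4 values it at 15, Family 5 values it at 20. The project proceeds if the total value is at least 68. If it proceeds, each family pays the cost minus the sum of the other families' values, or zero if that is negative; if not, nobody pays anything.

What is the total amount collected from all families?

60

Total value 70 ≥ cost 68, so it is built.
Family 1: others sum to 60; max(0, 68 - 60) = 8.
Family 2: others sum to 62; max(0, 68 - 62) = 6.
Family 3: others sum to 53; max(0, 68 - 53) = 15.
Family 4: others sum to 55; max(0, 68 - 55) = 13.
Family 5: others sum to 50; max(0, 68 - 50) = 18.
Total collected = 8 + 6 + 15 + 13 + 18 = 60.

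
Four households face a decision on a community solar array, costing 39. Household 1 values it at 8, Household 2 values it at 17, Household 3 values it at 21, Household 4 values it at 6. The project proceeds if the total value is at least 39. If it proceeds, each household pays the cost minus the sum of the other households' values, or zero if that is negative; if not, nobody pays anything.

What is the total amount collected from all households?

12

Total value 52 ≥ cost 39, so it is built.
Household 1: others sum to 44; max(0, 39 - 44) = 0.
Household 2: others sum to 35; max(0, 39 - 35) = 4.
Household 3: others sum to 31; max(0, 39 - 31) = 8.
Household 4: others sum to 46; max(0, 39 - 46) = 0.
Total collected = 0 + 4 + 8 + 0 = 12.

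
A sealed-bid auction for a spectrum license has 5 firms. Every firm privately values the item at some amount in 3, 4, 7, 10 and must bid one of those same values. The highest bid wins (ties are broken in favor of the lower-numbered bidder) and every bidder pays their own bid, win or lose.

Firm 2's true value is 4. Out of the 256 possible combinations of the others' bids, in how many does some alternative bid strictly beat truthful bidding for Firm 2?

Others bid (3, 3, 3, 7): truth gives -4; bid 3 gives -3 > -4. Violating.
Others bid (3, 3, 3, 10): truth gives -4; bid 3 gives -3 > -4. Violating.
Others bid (3, 3, 4, 7): truth gives -4; bid 3 gives -3 > -4. Violating.
Others bid (3, 3, 4, 10): truth gives -4; bid 3 gives -3 > -4. Violating.
Others bid (3, 3, 3, 3): truth gives 0; no alternative beats it.
Others bid (3, 3, 3, 4): truth gives 0; no alternative beats it.
(Checking all 256 profiles: 248 have a profitable deviation, 8 do not.)

248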